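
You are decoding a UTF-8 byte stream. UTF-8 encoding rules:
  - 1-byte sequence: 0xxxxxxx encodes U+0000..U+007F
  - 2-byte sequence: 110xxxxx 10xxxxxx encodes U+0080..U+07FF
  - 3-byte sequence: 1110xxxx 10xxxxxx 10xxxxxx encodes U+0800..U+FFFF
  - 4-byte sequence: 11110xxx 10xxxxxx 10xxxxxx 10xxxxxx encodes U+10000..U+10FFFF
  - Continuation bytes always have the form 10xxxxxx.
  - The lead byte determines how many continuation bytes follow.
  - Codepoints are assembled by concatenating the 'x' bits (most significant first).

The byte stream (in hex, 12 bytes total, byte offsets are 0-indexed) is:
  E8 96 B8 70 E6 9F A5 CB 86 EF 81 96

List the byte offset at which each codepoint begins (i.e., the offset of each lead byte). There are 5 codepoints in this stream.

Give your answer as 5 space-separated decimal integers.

Byte[0]=E8: 3-byte lead, need 2 cont bytes. acc=0x8
Byte[1]=96: continuation. acc=(acc<<6)|0x16=0x216
Byte[2]=B8: continuation. acc=(acc<<6)|0x38=0x85B8
Completed: cp=U+85B8 (starts at byte 0)
Byte[3]=70: 1-byte ASCII. cp=U+0070
Byte[4]=E6: 3-byte lead, need 2 cont bytes. acc=0x6
Byte[5]=9F: continuation. acc=(acc<<6)|0x1F=0x19F
Byte[6]=A5: continuation. acc=(acc<<6)|0x25=0x67E5
Completed: cp=U+67E5 (starts at byte 4)
Byte[7]=CB: 2-byte lead, need 1 cont bytes. acc=0xB
Byte[8]=86: continuation. acc=(acc<<6)|0x06=0x2C6
Completed: cp=U+02C6 (starts at byte 7)
Byte[9]=EF: 3-byte lead, need 2 cont bytes. acc=0xF
Byte[10]=81: continuation. acc=(acc<<6)|0x01=0x3C1
Byte[11]=96: continuation. acc=(acc<<6)|0x16=0xF056
Completed: cp=U+F056 (starts at byte 9)

Answer: 0 3 4 7 9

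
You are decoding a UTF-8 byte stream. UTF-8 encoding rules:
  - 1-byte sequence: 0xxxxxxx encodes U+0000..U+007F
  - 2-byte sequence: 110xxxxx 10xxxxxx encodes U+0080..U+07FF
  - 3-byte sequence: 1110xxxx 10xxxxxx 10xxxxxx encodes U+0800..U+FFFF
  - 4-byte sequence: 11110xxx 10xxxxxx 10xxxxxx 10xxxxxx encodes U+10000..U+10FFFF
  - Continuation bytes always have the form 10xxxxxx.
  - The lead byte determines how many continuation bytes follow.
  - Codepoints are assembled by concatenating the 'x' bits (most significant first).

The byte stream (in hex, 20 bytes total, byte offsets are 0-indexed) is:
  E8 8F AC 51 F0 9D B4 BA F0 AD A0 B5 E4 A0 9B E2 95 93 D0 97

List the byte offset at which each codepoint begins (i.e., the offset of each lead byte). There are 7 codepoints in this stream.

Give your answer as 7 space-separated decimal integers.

Answer: 0 3 4 8 12 15 18

Derivation:
Byte[0]=E8: 3-byte lead, need 2 cont bytes. acc=0x8
Byte[1]=8F: continuation. acc=(acc<<6)|0x0F=0x20F
Byte[2]=AC: continuation. acc=(acc<<6)|0x2C=0x83EC
Completed: cp=U+83EC (starts at byte 0)
Byte[3]=51: 1-byte ASCII. cp=U+0051
Byte[4]=F0: 4-byte lead, need 3 cont bytes. acc=0x0
Byte[5]=9D: continuation. acc=(acc<<6)|0x1D=0x1D
Byte[6]=B4: continuation. acc=(acc<<6)|0x34=0x774
Byte[7]=BA: continuation. acc=(acc<<6)|0x3A=0x1DD3A
Completed: cp=U+1DD3A (starts at byte 4)
Byte[8]=F0: 4-byte lead, need 3 cont bytes. acc=0x0
Byte[9]=AD: continuation. acc=(acc<<6)|0x2D=0x2D
Byte[10]=A0: continuation. acc=(acc<<6)|0x20=0xB60
Byte[11]=B5: continuation. acc=(acc<<6)|0x35=0x2D835
Completed: cp=U+2D835 (starts at byte 8)
Byte[12]=E4: 3-byte lead, need 2 cont bytes. acc=0x4
Byte[13]=A0: continuation. acc=(acc<<6)|0x20=0x120
Byte[14]=9B: continuation. acc=(acc<<6)|0x1B=0x481B
Completed: cp=U+481B (starts at byte 12)
Byte[15]=E2: 3-byte lead, need 2 cont bytes. acc=0x2
Byte[16]=95: continuation. acc=(acc<<6)|0x15=0x95
Byte[17]=93: continuation. acc=(acc<<6)|0x13=0x2553
Completed: cp=U+2553 (starts at byte 15)
Byte[18]=D0: 2-byte lead, need 1 cont bytes. acc=0x10
Byte[19]=97: continuation. acc=(acc<<6)|0x17=0x417
Completed: cp=U+0417 (starts at byte 18)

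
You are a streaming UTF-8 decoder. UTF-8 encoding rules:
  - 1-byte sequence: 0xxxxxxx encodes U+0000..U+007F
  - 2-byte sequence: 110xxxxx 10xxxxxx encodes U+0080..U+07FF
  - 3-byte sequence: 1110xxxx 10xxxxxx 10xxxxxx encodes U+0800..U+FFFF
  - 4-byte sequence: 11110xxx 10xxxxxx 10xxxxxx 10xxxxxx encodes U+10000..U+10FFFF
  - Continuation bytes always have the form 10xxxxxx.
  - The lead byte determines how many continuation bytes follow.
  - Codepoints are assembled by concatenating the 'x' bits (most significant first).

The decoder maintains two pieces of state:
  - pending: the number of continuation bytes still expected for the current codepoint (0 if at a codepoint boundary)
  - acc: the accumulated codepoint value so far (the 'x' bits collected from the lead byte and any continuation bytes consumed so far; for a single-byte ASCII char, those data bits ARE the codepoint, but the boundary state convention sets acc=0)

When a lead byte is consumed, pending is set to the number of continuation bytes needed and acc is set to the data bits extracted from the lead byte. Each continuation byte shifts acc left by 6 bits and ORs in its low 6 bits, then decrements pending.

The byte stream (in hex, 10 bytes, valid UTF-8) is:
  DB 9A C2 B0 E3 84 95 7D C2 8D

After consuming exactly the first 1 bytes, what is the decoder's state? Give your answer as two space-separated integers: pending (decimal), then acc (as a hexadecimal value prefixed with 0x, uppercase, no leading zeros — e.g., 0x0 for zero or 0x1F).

Answer: 1 0x1B

Derivation:
Byte[0]=DB: 2-byte lead. pending=1, acc=0x1B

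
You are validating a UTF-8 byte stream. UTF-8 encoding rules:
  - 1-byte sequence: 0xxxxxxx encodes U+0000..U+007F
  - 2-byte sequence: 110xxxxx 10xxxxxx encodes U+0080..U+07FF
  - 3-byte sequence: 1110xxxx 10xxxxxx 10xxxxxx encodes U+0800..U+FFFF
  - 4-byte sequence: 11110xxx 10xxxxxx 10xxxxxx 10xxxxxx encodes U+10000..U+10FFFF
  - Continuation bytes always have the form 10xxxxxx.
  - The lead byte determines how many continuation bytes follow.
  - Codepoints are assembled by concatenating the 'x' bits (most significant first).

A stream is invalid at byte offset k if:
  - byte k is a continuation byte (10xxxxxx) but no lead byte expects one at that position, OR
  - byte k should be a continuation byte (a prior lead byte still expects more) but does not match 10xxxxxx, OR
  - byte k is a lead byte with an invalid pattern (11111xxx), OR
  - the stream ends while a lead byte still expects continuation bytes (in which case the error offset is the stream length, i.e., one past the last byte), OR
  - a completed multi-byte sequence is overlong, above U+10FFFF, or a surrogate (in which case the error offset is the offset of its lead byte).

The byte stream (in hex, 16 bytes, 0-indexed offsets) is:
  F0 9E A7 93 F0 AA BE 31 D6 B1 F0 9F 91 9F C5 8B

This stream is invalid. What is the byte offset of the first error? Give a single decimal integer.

Answer: 7

Derivation:
Byte[0]=F0: 4-byte lead, need 3 cont bytes. acc=0x0
Byte[1]=9E: continuation. acc=(acc<<6)|0x1E=0x1E
Byte[2]=A7: continuation. acc=(acc<<6)|0x27=0x7A7
Byte[3]=93: continuation. acc=(acc<<6)|0x13=0x1E9D3
Completed: cp=U+1E9D3 (starts at byte 0)
Byte[4]=F0: 4-byte lead, need 3 cont bytes. acc=0x0
Byte[5]=AA: continuation. acc=(acc<<6)|0x2A=0x2A
Byte[6]=BE: continuation. acc=(acc<<6)|0x3E=0xABE
Byte[7]=31: expected 10xxxxxx continuation. INVALID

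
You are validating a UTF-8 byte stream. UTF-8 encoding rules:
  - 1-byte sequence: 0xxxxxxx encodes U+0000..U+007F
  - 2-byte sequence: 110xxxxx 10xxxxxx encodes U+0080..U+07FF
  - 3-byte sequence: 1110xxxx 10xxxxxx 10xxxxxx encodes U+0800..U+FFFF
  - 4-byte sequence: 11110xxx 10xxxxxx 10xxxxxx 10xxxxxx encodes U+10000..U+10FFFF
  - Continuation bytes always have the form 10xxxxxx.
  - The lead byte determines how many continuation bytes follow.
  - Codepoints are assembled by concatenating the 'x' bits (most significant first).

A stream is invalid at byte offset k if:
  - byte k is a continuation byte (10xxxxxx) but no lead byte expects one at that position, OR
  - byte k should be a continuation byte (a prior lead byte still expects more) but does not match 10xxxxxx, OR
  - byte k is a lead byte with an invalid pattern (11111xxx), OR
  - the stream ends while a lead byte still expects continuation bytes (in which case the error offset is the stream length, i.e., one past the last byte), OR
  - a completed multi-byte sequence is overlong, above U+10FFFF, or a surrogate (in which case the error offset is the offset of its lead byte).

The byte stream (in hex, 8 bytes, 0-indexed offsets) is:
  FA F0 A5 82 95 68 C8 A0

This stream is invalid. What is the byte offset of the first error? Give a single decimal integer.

Byte[0]=FA: INVALID lead byte (not 0xxx/110x/1110/11110)

Answer: 0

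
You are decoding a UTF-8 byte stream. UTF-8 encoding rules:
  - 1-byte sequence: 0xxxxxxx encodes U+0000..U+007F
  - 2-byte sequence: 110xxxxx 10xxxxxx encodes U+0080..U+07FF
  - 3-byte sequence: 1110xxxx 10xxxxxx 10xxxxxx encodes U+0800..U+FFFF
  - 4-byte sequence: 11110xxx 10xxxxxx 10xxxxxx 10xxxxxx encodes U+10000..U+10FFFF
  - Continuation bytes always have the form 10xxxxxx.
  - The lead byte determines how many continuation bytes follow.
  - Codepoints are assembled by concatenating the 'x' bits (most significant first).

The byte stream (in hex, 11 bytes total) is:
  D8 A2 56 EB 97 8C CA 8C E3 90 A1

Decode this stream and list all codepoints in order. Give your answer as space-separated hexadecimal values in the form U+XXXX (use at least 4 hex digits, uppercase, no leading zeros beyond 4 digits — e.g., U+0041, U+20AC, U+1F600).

Answer: U+0622 U+0056 U+B5CC U+028C U+3421

Derivation:
Byte[0]=D8: 2-byte lead, need 1 cont bytes. acc=0x18
Byte[1]=A2: continuation. acc=(acc<<6)|0x22=0x622
Completed: cp=U+0622 (starts at byte 0)
Byte[2]=56: 1-byte ASCII. cp=U+0056
Byte[3]=EB: 3-byte lead, need 2 cont bytes. acc=0xB
Byte[4]=97: continuation. acc=(acc<<6)|0x17=0x2D7
Byte[5]=8C: continuation. acc=(acc<<6)|0x0C=0xB5CC
Completed: cp=U+B5CC (starts at byte 3)
Byte[6]=CA: 2-byte lead, need 1 cont bytes. acc=0xA
Byte[7]=8C: continuation. acc=(acc<<6)|0x0C=0x28C
Completed: cp=U+028C (starts at byte 6)
Byte[8]=E3: 3-byte lead, need 2 cont bytes. acc=0x3
Byte[9]=90: continuation. acc=(acc<<6)|0x10=0xD0
Byte[10]=A1: continuation. acc=(acc<<6)|0x21=0x3421
Completed: cp=U+3421 (starts at byte 8)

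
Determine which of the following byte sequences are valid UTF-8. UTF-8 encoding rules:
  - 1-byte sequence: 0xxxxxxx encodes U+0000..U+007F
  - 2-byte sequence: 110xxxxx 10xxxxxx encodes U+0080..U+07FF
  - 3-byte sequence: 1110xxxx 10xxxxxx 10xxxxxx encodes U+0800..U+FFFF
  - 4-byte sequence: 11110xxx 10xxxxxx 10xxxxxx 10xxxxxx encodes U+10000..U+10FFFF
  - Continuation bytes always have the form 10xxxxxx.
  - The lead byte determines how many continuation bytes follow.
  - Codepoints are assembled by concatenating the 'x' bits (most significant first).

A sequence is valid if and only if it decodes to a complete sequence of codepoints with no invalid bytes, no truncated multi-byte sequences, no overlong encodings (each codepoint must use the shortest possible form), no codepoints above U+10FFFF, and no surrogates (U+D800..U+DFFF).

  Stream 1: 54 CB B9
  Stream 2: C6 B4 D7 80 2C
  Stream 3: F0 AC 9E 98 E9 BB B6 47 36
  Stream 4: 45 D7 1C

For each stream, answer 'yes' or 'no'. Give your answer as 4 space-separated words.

Answer: yes yes yes no

Derivation:
Stream 1: decodes cleanly. VALID
Stream 2: decodes cleanly. VALID
Stream 3: decodes cleanly. VALID
Stream 4: error at byte offset 2. INVALID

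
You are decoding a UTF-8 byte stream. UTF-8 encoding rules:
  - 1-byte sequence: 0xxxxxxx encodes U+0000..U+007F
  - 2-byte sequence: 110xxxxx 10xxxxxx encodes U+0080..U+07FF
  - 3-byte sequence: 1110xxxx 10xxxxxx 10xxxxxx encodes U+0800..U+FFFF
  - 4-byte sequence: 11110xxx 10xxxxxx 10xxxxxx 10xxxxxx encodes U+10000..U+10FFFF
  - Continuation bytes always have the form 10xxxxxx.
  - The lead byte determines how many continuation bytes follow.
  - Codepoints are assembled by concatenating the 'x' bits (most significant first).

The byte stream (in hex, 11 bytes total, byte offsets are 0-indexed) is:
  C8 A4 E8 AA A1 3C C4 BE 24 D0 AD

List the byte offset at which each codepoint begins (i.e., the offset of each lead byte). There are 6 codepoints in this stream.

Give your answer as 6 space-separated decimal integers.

Answer: 0 2 5 6 8 9

Derivation:
Byte[0]=C8: 2-byte lead, need 1 cont bytes. acc=0x8
Byte[1]=A4: continuation. acc=(acc<<6)|0x24=0x224
Completed: cp=U+0224 (starts at byte 0)
Byte[2]=E8: 3-byte lead, need 2 cont bytes. acc=0x8
Byte[3]=AA: continuation. acc=(acc<<6)|0x2A=0x22A
Byte[4]=A1: continuation. acc=(acc<<6)|0x21=0x8AA1
Completed: cp=U+8AA1 (starts at byte 2)
Byte[5]=3C: 1-byte ASCII. cp=U+003C
Byte[6]=C4: 2-byte lead, need 1 cont bytes. acc=0x4
Byte[7]=BE: continuation. acc=(acc<<6)|0x3E=0x13E
Completed: cp=U+013E (starts at byte 6)
Byte[8]=24: 1-byte ASCII. cp=U+0024
Byte[9]=D0: 2-byte lead, need 1 cont bytes. acc=0x10
Byte[10]=AD: continuation. acc=(acc<<6)|0x2D=0x42D
Completed: cp=U+042D (starts at byte 9)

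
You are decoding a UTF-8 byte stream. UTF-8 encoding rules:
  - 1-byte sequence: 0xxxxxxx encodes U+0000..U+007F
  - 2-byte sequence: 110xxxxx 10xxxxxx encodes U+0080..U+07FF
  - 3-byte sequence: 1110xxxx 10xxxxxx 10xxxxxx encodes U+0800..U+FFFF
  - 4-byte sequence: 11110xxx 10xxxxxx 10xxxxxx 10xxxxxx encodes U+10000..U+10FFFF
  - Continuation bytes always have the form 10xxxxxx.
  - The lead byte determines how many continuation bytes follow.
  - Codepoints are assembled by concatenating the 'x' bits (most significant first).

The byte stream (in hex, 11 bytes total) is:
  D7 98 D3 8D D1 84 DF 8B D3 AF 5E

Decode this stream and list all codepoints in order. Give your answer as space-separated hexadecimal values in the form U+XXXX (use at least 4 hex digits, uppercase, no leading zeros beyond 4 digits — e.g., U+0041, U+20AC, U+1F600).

Answer: U+05D8 U+04CD U+0444 U+07CB U+04EF U+005E

Derivation:
Byte[0]=D7: 2-byte lead, need 1 cont bytes. acc=0x17
Byte[1]=98: continuation. acc=(acc<<6)|0x18=0x5D8
Completed: cp=U+05D8 (starts at byte 0)
Byte[2]=D3: 2-byte lead, need 1 cont bytes. acc=0x13
Byte[3]=8D: continuation. acc=(acc<<6)|0x0D=0x4CD
Completed: cp=U+04CD (starts at byte 2)
Byte[4]=D1: 2-byte lead, need 1 cont bytes. acc=0x11
Byte[5]=84: continuation. acc=(acc<<6)|0x04=0x444
Completed: cp=U+0444 (starts at byte 4)
Byte[6]=DF: 2-byte lead, need 1 cont bytes. acc=0x1F
Byte[7]=8B: continuation. acc=(acc<<6)|0x0B=0x7CB
Completed: cp=U+07CB (starts at byte 6)
Byte[8]=D3: 2-byte lead, need 1 cont bytes. acc=0x13
Byte[9]=AF: continuation. acc=(acc<<6)|0x2F=0x4EF
Completed: cp=U+04EF (starts at byte 8)
Byte[10]=5E: 1-byte ASCII. cp=U+005E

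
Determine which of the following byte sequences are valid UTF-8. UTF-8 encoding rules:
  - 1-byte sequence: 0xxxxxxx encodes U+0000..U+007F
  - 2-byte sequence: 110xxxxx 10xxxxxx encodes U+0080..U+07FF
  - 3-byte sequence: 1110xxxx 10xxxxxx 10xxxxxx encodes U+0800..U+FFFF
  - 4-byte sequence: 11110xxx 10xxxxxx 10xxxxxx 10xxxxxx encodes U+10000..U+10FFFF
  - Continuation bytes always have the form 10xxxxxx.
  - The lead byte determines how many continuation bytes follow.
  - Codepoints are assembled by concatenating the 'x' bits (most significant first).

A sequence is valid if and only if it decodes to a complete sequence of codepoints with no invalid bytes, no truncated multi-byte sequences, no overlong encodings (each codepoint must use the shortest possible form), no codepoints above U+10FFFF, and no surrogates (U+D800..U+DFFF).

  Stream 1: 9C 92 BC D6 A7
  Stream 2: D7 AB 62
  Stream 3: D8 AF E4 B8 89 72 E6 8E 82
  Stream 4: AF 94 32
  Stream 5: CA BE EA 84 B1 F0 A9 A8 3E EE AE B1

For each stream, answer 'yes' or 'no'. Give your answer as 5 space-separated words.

Answer: no yes yes no no

Derivation:
Stream 1: error at byte offset 0. INVALID
Stream 2: decodes cleanly. VALID
Stream 3: decodes cleanly. VALID
Stream 4: error at byte offset 0. INVALID
Stream 5: error at byte offset 8. INVALID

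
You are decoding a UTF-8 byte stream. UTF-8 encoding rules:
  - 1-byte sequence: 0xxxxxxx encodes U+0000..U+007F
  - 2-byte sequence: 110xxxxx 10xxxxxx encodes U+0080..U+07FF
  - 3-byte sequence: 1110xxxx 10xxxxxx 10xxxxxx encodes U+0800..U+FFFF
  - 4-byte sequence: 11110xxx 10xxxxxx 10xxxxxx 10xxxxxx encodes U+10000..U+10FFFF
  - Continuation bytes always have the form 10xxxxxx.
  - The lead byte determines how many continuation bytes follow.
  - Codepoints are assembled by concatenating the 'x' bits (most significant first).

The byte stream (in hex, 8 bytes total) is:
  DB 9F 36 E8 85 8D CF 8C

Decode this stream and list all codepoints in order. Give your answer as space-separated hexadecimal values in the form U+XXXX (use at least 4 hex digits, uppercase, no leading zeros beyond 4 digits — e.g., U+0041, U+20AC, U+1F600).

Byte[0]=DB: 2-byte lead, need 1 cont bytes. acc=0x1B
Byte[1]=9F: continuation. acc=(acc<<6)|0x1F=0x6DF
Completed: cp=U+06DF (starts at byte 0)
Byte[2]=36: 1-byte ASCII. cp=U+0036
Byte[3]=E8: 3-byte lead, need 2 cont bytes. acc=0x8
Byte[4]=85: continuation. acc=(acc<<6)|0x05=0x205
Byte[5]=8D: continuation. acc=(acc<<6)|0x0D=0x814D
Completed: cp=U+814D (starts at byte 3)
Byte[6]=CF: 2-byte lead, need 1 cont bytes. acc=0xF
Byte[7]=8C: continuation. acc=(acc<<6)|0x0C=0x3CC
Completed: cp=U+03CC (starts at byte 6)

Answer: U+06DF U+0036 U+814D U+03CC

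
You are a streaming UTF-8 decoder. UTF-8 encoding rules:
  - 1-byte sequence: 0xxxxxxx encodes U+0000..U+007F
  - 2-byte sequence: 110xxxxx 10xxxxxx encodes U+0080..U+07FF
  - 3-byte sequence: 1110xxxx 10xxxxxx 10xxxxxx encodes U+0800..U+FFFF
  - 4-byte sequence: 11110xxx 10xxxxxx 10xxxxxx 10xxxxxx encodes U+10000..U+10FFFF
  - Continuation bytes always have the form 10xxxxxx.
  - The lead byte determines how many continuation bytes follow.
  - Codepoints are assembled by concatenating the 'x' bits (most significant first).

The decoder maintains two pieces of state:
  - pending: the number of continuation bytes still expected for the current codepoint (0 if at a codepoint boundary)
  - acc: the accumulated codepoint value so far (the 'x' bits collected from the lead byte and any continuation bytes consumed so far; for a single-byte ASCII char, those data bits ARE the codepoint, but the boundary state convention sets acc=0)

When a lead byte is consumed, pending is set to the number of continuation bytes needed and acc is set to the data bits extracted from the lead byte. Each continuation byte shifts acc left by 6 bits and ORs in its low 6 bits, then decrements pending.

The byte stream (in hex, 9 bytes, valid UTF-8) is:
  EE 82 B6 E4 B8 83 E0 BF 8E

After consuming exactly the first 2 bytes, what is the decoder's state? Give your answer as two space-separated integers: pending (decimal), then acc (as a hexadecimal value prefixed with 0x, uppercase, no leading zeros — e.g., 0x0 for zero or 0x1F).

Answer: 1 0x382

Derivation:
Byte[0]=EE: 3-byte lead. pending=2, acc=0xE
Byte[1]=82: continuation. acc=(acc<<6)|0x02=0x382, pending=1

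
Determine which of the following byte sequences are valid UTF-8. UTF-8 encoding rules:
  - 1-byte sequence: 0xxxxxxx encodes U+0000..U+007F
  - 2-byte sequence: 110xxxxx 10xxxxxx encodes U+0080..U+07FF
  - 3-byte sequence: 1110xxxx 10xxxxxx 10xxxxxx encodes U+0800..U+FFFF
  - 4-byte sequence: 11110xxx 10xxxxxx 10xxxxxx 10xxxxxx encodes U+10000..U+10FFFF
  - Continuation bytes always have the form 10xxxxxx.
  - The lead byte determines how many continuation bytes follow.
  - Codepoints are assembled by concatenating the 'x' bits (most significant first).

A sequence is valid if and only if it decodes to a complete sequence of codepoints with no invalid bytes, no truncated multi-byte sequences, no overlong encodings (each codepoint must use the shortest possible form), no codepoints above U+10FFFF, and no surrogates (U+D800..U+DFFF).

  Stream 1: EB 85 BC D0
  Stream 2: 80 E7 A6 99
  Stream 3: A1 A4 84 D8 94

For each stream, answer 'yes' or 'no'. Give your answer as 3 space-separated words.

Stream 1: error at byte offset 4. INVALID
Stream 2: error at byte offset 0. INVALID
Stream 3: error at byte offset 0. INVALID

Answer: no no no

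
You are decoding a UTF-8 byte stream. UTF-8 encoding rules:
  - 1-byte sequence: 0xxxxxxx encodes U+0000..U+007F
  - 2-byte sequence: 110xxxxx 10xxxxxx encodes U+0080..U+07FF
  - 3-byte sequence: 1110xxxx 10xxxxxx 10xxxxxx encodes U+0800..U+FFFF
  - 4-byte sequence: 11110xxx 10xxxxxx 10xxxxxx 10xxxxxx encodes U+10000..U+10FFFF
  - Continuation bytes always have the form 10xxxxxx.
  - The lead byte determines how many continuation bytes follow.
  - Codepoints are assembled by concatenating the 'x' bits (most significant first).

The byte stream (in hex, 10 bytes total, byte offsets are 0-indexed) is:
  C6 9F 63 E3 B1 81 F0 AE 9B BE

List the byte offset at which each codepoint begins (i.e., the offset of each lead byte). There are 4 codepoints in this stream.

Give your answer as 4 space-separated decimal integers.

Answer: 0 2 3 6

Derivation:
Byte[0]=C6: 2-byte lead, need 1 cont bytes. acc=0x6
Byte[1]=9F: continuation. acc=(acc<<6)|0x1F=0x19F
Completed: cp=U+019F (starts at byte 0)
Byte[2]=63: 1-byte ASCII. cp=U+0063
Byte[3]=E3: 3-byte lead, need 2 cont bytes. acc=0x3
Byte[4]=B1: continuation. acc=(acc<<6)|0x31=0xF1
Byte[5]=81: continuation. acc=(acc<<6)|0x01=0x3C41
Completed: cp=U+3C41 (starts at byte 3)
Byte[6]=F0: 4-byte lead, need 3 cont bytes. acc=0x0
Byte[7]=AE: continuation. acc=(acc<<6)|0x2E=0x2E
Byte[8]=9B: continuation. acc=(acc<<6)|0x1B=0xB9B
Byte[9]=BE: continuation. acc=(acc<<6)|0x3E=0x2E6FE
Completed: cp=U+2E6FE (starts at byte 6)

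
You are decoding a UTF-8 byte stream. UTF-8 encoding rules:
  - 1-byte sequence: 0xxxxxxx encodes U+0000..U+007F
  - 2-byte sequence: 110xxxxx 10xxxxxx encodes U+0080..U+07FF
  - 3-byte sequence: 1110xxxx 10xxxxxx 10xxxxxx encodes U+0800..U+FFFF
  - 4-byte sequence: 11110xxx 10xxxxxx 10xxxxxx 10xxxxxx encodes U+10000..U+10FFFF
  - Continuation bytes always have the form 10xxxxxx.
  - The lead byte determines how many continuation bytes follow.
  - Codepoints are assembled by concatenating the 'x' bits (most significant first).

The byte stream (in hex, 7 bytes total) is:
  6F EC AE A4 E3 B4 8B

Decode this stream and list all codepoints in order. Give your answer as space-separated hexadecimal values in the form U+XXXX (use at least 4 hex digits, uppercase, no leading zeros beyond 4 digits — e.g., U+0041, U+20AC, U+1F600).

Byte[0]=6F: 1-byte ASCII. cp=U+006F
Byte[1]=EC: 3-byte lead, need 2 cont bytes. acc=0xC
Byte[2]=AE: continuation. acc=(acc<<6)|0x2E=0x32E
Byte[3]=A4: continuation. acc=(acc<<6)|0x24=0xCBA4
Completed: cp=U+CBA4 (starts at byte 1)
Byte[4]=E3: 3-byte lead, need 2 cont bytes. acc=0x3
Byte[5]=B4: continuation. acc=(acc<<6)|0x34=0xF4
Byte[6]=8B: continuation. acc=(acc<<6)|0x0B=0x3D0B
Completed: cp=U+3D0B (starts at byte 4)

Answer: U+006F U+CBA4 U+3D0B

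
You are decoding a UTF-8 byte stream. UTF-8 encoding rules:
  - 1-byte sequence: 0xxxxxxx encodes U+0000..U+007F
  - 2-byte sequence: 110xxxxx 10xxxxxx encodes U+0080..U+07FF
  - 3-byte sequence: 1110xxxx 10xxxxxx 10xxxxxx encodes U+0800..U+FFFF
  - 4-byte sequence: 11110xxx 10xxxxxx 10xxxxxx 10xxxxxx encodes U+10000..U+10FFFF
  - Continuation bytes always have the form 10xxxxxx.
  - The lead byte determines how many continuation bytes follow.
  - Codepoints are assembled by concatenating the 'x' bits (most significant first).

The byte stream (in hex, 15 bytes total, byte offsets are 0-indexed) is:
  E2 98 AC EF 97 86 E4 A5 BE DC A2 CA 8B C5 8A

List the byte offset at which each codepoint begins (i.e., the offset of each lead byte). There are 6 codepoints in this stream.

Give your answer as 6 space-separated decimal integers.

Byte[0]=E2: 3-byte lead, need 2 cont bytes. acc=0x2
Byte[1]=98: continuation. acc=(acc<<6)|0x18=0x98
Byte[2]=AC: continuation. acc=(acc<<6)|0x2C=0x262C
Completed: cp=U+262C (starts at byte 0)
Byte[3]=EF: 3-byte lead, need 2 cont bytes. acc=0xF
Byte[4]=97: continuation. acc=(acc<<6)|0x17=0x3D7
Byte[5]=86: continuation. acc=(acc<<6)|0x06=0xF5C6
Completed: cp=U+F5C6 (starts at byte 3)
Byte[6]=E4: 3-byte lead, need 2 cont bytes. acc=0x4
Byte[7]=A5: continuation. acc=(acc<<6)|0x25=0x125
Byte[8]=BE: continuation. acc=(acc<<6)|0x3E=0x497E
Completed: cp=U+497E (starts at byte 6)
Byte[9]=DC: 2-byte lead, need 1 cont bytes. acc=0x1C
Byte[10]=A2: continuation. acc=(acc<<6)|0x22=0x722
Completed: cp=U+0722 (starts at byte 9)
Byte[11]=CA: 2-byte lead, need 1 cont bytes. acc=0xA
Byte[12]=8B: continuation. acc=(acc<<6)|0x0B=0x28B
Completed: cp=U+028B (starts at byte 11)
Byte[13]=C5: 2-byte lead, need 1 cont bytes. acc=0x5
Byte[14]=8A: continuation. acc=(acc<<6)|0x0A=0x14A
Completed: cp=U+014A (starts at byte 13)

Answer: 0 3 6 9 11 13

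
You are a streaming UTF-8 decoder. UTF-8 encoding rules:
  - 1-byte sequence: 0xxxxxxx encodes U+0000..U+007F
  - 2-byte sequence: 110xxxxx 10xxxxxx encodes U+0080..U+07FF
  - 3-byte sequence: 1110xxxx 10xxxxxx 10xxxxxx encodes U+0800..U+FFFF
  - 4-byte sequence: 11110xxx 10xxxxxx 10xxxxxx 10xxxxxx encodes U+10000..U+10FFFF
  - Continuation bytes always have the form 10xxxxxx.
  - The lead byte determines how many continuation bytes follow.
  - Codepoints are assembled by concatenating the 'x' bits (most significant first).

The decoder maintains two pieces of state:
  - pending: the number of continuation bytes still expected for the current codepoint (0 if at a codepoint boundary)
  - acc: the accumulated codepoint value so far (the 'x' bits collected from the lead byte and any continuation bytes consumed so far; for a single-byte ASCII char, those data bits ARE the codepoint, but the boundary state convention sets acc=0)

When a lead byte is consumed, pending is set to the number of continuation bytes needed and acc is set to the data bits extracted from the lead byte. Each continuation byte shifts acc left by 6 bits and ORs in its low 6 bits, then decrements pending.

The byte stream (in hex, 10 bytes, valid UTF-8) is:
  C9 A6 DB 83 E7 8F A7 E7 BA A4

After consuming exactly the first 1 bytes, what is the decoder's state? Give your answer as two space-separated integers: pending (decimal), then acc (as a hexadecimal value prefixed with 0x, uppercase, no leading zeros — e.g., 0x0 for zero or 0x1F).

Byte[0]=C9: 2-byte lead. pending=1, acc=0x9

Answer: 1 0x9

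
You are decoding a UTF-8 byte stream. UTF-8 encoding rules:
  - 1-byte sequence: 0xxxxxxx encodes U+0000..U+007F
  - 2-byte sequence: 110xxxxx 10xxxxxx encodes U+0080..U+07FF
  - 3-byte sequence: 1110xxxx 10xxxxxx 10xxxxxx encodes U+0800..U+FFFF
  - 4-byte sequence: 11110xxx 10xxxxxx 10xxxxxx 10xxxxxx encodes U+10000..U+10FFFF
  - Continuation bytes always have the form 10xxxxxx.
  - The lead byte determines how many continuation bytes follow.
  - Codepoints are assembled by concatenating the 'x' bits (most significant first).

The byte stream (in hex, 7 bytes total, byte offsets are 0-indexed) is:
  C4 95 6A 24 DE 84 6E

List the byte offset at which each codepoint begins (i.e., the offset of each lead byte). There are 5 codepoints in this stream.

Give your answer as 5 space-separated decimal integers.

Byte[0]=C4: 2-byte lead, need 1 cont bytes. acc=0x4
Byte[1]=95: continuation. acc=(acc<<6)|0x15=0x115
Completed: cp=U+0115 (starts at byte 0)
Byte[2]=6A: 1-byte ASCII. cp=U+006A
Byte[3]=24: 1-byte ASCII. cp=U+0024
Byte[4]=DE: 2-byte lead, need 1 cont bytes. acc=0x1E
Byte[5]=84: continuation. acc=(acc<<6)|0x04=0x784
Completed: cp=U+0784 (starts at byte 4)
Byte[6]=6E: 1-byte ASCII. cp=U+006E

Answer: 0 2 3 4 6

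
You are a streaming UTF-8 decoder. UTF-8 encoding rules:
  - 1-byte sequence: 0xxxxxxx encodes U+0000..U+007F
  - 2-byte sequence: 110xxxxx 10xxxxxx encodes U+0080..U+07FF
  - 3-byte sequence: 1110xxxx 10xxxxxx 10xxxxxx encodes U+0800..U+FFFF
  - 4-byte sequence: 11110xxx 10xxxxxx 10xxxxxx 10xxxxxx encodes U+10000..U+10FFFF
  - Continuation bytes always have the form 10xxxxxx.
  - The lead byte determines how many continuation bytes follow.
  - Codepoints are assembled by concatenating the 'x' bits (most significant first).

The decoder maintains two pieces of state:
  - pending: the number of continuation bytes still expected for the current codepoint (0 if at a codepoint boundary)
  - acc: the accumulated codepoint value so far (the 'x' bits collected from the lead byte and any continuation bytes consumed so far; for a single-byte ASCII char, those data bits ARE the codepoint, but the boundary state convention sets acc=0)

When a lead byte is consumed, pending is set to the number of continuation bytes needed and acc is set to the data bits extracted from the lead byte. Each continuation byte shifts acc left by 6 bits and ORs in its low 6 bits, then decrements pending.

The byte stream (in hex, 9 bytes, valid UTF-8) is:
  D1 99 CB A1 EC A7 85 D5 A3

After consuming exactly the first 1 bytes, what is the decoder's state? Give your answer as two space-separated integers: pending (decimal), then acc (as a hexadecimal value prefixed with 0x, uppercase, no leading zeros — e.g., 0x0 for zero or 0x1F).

Answer: 1 0x11

Derivation:
Byte[0]=D1: 2-byte lead. pending=1, acc=0x11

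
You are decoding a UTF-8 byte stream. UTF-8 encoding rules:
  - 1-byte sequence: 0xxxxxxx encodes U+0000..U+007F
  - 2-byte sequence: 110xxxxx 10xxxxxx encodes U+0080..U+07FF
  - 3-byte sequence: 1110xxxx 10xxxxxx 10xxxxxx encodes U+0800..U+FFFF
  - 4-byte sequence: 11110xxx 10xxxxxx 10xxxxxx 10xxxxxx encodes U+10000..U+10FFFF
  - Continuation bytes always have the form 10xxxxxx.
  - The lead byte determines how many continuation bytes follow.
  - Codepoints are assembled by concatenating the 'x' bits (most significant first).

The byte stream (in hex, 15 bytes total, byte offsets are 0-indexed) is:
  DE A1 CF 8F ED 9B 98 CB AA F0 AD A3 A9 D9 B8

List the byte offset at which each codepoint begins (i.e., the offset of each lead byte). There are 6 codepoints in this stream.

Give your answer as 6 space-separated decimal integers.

Answer: 0 2 4 7 9 13

Derivation:
Byte[0]=DE: 2-byte lead, need 1 cont bytes. acc=0x1E
Byte[1]=A1: continuation. acc=(acc<<6)|0x21=0x7A1
Completed: cp=U+07A1 (starts at byte 0)
Byte[2]=CF: 2-byte lead, need 1 cont bytes. acc=0xF
Byte[3]=8F: continuation. acc=(acc<<6)|0x0F=0x3CF
Completed: cp=U+03CF (starts at byte 2)
Byte[4]=ED: 3-byte lead, need 2 cont bytes. acc=0xD
Byte[5]=9B: continuation. acc=(acc<<6)|0x1B=0x35B
Byte[6]=98: continuation. acc=(acc<<6)|0x18=0xD6D8
Completed: cp=U+D6D8 (starts at byte 4)
Byte[7]=CB: 2-byte lead, need 1 cont bytes. acc=0xB
Byte[8]=AA: continuation. acc=(acc<<6)|0x2A=0x2EA
Completed: cp=U+02EA (starts at byte 7)
Byte[9]=F0: 4-byte lead, need 3 cont bytes. acc=0x0
Byte[10]=AD: continuation. acc=(acc<<6)|0x2D=0x2D
Byte[11]=A3: continuation. acc=(acc<<6)|0x23=0xB63
Byte[12]=A9: continuation. acc=(acc<<6)|0x29=0x2D8E9
Completed: cp=U+2D8E9 (starts at byte 9)
Byte[13]=D9: 2-byte lead, need 1 cont bytes. acc=0x19
Byte[14]=B8: continuation. acc=(acc<<6)|0x38=0x678
Completed: cp=U+0678 (starts at byte 13)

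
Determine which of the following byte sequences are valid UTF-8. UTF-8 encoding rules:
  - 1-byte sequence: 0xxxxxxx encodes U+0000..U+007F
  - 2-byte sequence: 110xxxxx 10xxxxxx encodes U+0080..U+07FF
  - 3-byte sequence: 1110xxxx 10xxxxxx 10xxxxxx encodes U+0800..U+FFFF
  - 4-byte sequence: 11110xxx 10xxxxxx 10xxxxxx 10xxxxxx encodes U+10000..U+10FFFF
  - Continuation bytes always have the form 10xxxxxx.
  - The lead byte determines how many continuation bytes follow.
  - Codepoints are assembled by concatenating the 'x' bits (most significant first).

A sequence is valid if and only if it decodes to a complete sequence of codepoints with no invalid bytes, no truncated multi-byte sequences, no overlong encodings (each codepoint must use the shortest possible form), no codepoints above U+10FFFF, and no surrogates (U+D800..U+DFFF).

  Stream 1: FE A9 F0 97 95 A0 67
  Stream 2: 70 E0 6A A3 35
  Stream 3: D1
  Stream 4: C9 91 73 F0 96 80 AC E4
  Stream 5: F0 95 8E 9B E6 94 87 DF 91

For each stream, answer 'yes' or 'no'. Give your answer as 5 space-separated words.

Answer: no no no no yes

Derivation:
Stream 1: error at byte offset 0. INVALID
Stream 2: error at byte offset 2. INVALID
Stream 3: error at byte offset 1. INVALID
Stream 4: error at byte offset 8. INVALID
Stream 5: decodes cleanly. VALID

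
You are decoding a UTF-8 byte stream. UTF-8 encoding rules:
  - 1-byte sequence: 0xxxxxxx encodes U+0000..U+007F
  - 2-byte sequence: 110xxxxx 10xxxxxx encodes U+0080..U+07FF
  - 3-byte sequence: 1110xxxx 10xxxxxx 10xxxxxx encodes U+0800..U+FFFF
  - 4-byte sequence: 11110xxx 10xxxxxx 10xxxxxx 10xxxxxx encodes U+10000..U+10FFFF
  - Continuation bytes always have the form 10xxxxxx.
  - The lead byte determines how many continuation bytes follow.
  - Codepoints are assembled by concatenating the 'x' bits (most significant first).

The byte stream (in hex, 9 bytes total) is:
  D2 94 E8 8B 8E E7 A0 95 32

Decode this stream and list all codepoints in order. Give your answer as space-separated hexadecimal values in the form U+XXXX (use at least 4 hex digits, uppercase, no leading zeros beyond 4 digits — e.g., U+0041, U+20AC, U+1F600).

Answer: U+0494 U+82CE U+7815 U+0032

Derivation:
Byte[0]=D2: 2-byte lead, need 1 cont bytes. acc=0x12
Byte[1]=94: continuation. acc=(acc<<6)|0x14=0x494
Completed: cp=U+0494 (starts at byte 0)
Byte[2]=E8: 3-byte lead, need 2 cont bytes. acc=0x8
Byte[3]=8B: continuation. acc=(acc<<6)|0x0B=0x20B
Byte[4]=8E: continuation. acc=(acc<<6)|0x0E=0x82CE
Completed: cp=U+82CE (starts at byte 2)
Byte[5]=E7: 3-byte lead, need 2 cont bytes. acc=0x7
Byte[6]=A0: continuation. acc=(acc<<6)|0x20=0x1E0
Byte[7]=95: continuation. acc=(acc<<6)|0x15=0x7815
Completed: cp=U+7815 (starts at byte 5)
Byte[8]=32: 1-byte ASCII. cp=U+0032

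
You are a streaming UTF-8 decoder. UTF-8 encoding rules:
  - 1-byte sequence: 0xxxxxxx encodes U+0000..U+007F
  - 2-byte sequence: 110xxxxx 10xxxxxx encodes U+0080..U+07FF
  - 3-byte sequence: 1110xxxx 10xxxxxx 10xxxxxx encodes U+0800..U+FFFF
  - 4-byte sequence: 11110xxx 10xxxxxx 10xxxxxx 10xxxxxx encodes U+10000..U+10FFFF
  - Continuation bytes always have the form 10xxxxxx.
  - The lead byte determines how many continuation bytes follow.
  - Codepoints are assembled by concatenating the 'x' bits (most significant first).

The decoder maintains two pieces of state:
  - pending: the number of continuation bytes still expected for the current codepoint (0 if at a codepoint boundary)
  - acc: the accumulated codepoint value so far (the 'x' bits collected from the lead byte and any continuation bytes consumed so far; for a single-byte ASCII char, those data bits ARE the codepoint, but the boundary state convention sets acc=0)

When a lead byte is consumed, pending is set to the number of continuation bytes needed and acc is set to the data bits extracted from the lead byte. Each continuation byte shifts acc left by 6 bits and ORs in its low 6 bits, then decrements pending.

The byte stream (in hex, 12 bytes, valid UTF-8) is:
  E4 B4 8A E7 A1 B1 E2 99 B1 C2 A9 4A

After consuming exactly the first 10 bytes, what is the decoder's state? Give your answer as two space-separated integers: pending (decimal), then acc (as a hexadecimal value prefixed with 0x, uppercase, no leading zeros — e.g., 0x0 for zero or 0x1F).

Answer: 1 0x2

Derivation:
Byte[0]=E4: 3-byte lead. pending=2, acc=0x4
Byte[1]=B4: continuation. acc=(acc<<6)|0x34=0x134, pending=1
Byte[2]=8A: continuation. acc=(acc<<6)|0x0A=0x4D0A, pending=0
Byte[3]=E7: 3-byte lead. pending=2, acc=0x7
Byte[4]=A1: continuation. acc=(acc<<6)|0x21=0x1E1, pending=1
Byte[5]=B1: continuation. acc=(acc<<6)|0x31=0x7871, pending=0
Byte[6]=E2: 3-byte lead. pending=2, acc=0x2
Byte[7]=99: continuation. acc=(acc<<6)|0x19=0x99, pending=1
Byte[8]=B1: continuation. acc=(acc<<6)|0x31=0x2671, pending=0
Byte[9]=C2: 2-byte lead. pending=1, acc=0x2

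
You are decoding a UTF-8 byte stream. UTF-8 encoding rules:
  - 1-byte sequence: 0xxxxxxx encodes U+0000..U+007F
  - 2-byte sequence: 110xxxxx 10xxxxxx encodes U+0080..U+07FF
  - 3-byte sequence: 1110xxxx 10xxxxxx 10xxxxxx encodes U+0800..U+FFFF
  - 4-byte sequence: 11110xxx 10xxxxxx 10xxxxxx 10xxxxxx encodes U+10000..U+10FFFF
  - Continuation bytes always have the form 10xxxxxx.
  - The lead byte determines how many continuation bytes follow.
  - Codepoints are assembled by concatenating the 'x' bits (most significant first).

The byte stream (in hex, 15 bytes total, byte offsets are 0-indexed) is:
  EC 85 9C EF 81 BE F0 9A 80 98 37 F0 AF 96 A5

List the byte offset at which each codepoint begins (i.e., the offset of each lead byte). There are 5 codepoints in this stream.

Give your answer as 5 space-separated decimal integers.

Byte[0]=EC: 3-byte lead, need 2 cont bytes. acc=0xC
Byte[1]=85: continuation. acc=(acc<<6)|0x05=0x305
Byte[2]=9C: continuation. acc=(acc<<6)|0x1C=0xC15C
Completed: cp=U+C15C (starts at byte 0)
Byte[3]=EF: 3-byte lead, need 2 cont bytes. acc=0xF
Byte[4]=81: continuation. acc=(acc<<6)|0x01=0x3C1
Byte[5]=BE: continuation. acc=(acc<<6)|0x3E=0xF07E
Completed: cp=U+F07E (starts at byte 3)
Byte[6]=F0: 4-byte lead, need 3 cont bytes. acc=0x0
Byte[7]=9A: continuation. acc=(acc<<6)|0x1A=0x1A
Byte[8]=80: continuation. acc=(acc<<6)|0x00=0x680
Byte[9]=98: continuation. acc=(acc<<6)|0x18=0x1A018
Completed: cp=U+1A018 (starts at byte 6)
Byte[10]=37: 1-byte ASCII. cp=U+0037
Byte[11]=F0: 4-byte lead, need 3 cont bytes. acc=0x0
Byte[12]=AF: continuation. acc=(acc<<6)|0x2F=0x2F
Byte[13]=96: continuation. acc=(acc<<6)|0x16=0xBD6
Byte[14]=A5: continuation. acc=(acc<<6)|0x25=0x2F5A5
Completed: cp=U+2F5A5 (starts at byte 11)

Answer: 0 3 6 10 11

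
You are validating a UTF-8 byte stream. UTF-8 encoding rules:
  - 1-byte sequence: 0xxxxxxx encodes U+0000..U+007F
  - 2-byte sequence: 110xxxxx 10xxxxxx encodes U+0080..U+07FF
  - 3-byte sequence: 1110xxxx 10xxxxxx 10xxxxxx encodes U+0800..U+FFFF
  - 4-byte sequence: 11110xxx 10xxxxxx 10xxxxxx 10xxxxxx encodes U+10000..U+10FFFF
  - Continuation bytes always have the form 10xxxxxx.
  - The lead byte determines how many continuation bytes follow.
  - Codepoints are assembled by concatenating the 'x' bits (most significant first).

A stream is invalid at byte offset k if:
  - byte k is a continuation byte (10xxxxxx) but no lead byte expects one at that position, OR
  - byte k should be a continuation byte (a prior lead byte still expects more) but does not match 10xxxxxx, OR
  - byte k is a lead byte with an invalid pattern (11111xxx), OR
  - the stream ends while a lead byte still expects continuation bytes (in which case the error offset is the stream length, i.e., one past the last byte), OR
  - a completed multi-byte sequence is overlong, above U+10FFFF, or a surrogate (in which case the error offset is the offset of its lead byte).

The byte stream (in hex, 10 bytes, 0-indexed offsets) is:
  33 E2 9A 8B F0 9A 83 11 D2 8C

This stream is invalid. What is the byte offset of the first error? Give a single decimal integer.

Answer: 7

Derivation:
Byte[0]=33: 1-byte ASCII. cp=U+0033
Byte[1]=E2: 3-byte lead, need 2 cont bytes. acc=0x2
Byte[2]=9A: continuation. acc=(acc<<6)|0x1A=0x9A
Byte[3]=8B: continuation. acc=(acc<<6)|0x0B=0x268B
Completed: cp=U+268B (starts at byte 1)
Byte[4]=F0: 4-byte lead, need 3 cont bytes. acc=0x0
Byte[5]=9A: continuation. acc=(acc<<6)|0x1A=0x1A
Byte[6]=83: continuation. acc=(acc<<6)|0x03=0x683
Byte[7]=11: expected 10xxxxxx continuation. INVALID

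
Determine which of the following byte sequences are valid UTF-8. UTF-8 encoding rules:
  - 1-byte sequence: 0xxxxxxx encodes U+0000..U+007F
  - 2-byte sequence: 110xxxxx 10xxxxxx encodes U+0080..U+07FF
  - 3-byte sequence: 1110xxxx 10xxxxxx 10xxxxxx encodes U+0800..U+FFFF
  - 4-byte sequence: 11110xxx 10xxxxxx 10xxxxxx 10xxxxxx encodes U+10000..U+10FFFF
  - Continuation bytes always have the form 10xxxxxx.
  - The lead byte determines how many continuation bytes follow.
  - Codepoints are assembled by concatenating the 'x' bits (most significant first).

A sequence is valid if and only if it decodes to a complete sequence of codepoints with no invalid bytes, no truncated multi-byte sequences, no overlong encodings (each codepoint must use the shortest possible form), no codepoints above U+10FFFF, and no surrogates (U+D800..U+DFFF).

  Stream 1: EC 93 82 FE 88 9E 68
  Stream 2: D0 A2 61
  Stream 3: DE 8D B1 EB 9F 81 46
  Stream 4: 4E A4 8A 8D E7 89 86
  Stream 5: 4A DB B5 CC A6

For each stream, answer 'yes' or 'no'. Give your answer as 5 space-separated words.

Answer: no yes no no yes

Derivation:
Stream 1: error at byte offset 3. INVALID
Stream 2: decodes cleanly. VALID
Stream 3: error at byte offset 2. INVALID
Stream 4: error at byte offset 1. INVALID
Stream 5: decodes cleanly. VALID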